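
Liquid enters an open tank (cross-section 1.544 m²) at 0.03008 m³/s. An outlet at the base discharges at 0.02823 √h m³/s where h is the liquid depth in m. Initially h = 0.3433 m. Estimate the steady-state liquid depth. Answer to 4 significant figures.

1.135 m

Level balance: A dh/dt = 0.03008 − 0.02823 √h. Setting dh/dt = 0:
Q_in = 0.02823 √h_ss ⇒ √h_ss = 0.03008/0.02823 = 1.06553.
h_ss = 1.06553² = 1.13536 m. (Since h₀ = 0.3433 m < h_ss, the level will rise toward this value.)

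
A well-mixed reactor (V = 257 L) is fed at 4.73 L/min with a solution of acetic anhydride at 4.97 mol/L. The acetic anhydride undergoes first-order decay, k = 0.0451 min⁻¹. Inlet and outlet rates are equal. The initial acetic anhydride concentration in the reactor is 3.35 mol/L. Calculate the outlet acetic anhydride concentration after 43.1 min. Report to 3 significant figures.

1.56 mol/L

Accumulation = in − out − consumed: V dC/dt = Q C_in − Q C − k V C.
dC/dt = (Q/V) C_in − (Q/V + k) C; effective rate a = Q/V + k = 0.018405 + 0.0451 = 0.063505 min⁻¹.
C_ss = Q C_in/(Q + kV) = 1.4404 mol/L; C(t) = C_ss + (C₀ − C_ss) e^(−a t).
C(43.1) = 1.4404 + (1.9096)·e^(−0.063505·43.1) = 1.4404 + (1.9096)·0.064761 = 1.5641 mol/L.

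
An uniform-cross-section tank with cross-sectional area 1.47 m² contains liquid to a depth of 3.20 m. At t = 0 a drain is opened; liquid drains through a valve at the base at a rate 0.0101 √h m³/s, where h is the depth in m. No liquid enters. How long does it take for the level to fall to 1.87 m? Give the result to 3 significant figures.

123 s

A dh/dt = −Q_out = −0.0101 √h.
This is separable: 2 d(√h)/dt = −0.0101/A, so √h = √h₀ − (0.0101/(2A)) t.
t = 2A(√h₀ − √h)/0.0101 = 2·1.47·(√3.20 − √1.87)/0.0101
  = 2.9400 × (1.7889 − 1.3675) / 0.0101 = 122.66 s.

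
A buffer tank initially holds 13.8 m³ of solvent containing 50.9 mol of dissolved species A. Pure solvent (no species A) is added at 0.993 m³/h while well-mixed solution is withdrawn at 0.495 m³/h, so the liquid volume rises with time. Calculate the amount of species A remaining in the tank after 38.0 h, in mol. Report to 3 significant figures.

21.6 mol

Total volume: dV/dt = Q_in − Q_out = 0.49800 m³/h, so V(t) = 13.8 + 0.49800 t and V(38.0) = 32.724 m³.
Solute balance: dm/dt = 0 − Q_out C = −Q_out m/V(t).
dm/m = −Q_out dt/(V₀ + 0.49800 t); integrating gives ln(m/m₀) = −(Q_out/(Q_in−Q_out)) ln(V/V₀).
m = m₀ (V₀/V)^(Q_out/(Q_in−Q_out)) = 50.9 × (13.8/32.724)^(0.99398) = 21.577 mol.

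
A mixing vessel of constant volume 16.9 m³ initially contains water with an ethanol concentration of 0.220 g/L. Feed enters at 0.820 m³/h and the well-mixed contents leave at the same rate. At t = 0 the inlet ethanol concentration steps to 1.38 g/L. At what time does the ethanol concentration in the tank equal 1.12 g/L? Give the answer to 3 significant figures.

30.8 h

Species balance: V dC/dt = Q(C_in − C) ⇒ τ = V/Q = 20.610 h.
C(t) = C_in + (C₀ − C_in) e^(−t/τ). Set C = 1.12 and solve for t:
e^(−t/τ) = (C − C_in)/(C₀ − C_in) = (1.12 − 1.38)/(0.220 − 1.38) = 0.22414
t = −τ ln(…) = 20.610 × 1.4955 = 30.822 h.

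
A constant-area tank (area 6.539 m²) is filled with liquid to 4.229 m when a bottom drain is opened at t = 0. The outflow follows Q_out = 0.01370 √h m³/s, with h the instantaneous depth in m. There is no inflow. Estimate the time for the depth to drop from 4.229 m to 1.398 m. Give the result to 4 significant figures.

834.4 s

With no inflow, A dh/dt = −0.01370 √h.
This is separable: 2 d(√h)/dt = −0.01370/A, so √h = √h₀ − (0.01370/(2A)) t.
t = 2A(√h₀ − √h)/0.01370 = 2·6.539·(√4.229 − √1.398)/0.01370
  = 13.0780 × (2.05645 − 1.18237) / 0.01370 = 834.398 s.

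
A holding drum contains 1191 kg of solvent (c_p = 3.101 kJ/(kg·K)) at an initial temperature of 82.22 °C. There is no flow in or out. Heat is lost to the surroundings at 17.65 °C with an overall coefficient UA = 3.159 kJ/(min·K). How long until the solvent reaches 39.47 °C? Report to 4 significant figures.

Lumped-capacitance energy balance: M c_p dT/dt = UA(T_amb − T).
τ = M c_p/UA = 1169.13 min; T_ss = T_amb = 17.6500 °C.
T(t) = T_ss + (T₀ − T_ss)e^(−t/τ); set T = 39.47:
t = −τ ln[(T − T_ss)/(T₀ − T_ss)] = −1169.13 · ln(0.337928) = 1268.42 min.

1268 min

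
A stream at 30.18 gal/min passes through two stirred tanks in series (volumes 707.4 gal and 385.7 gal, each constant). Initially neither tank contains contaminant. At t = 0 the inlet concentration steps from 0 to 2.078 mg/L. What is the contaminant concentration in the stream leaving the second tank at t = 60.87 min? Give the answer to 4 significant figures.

1.759 mg/L

Each tank obeys Vᵢ dCᵢ/dt = Q(Cᵢ₋₁ − Cᵢ), so τᵢ = Vᵢ/Q.
τ₁ = 707.4/30.18 = 23.4394 min; τ₂ = 385.7/30.18 = 12.7800 min.
Solving the cascade with C₁(0)=C₂(0)=0 gives C₂(t) = C_in[1 − (τ₁ e^(−t/τ₁) − τ₂ e^(−t/τ₂))/(τ₁ − τ₂)].
At t = 60.87: e^(−t/τ₁) = 0.0745032, e^(−t/τ₂) = 0.00854067.
C₂ = 2.078·[1 − (23.4394·0.0745032 − 12.7800·0.00854067)/(10.6594)] = 2.078·0.846412 = 1.75884 mg/L.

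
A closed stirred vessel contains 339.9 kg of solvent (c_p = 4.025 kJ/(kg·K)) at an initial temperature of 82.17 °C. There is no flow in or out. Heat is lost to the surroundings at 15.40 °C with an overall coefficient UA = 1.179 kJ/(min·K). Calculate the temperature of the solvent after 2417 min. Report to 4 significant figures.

23.72 °C

M c_p dT/dt = −UA(T − T_amb).
dT/dt = (T_ss − T)/τ with T_ss = T_amb = 15.4000 °C, τ = M c_p/UA = 339.9·4.025/1.179 = 1160.39 min.
This is linear first-order; T(t) = T_ss + (T₀ − T_ss) e^(−t/τ).
T(2417) = 15.4000 + (66.7700)·0.124565 = 23.7172 °C.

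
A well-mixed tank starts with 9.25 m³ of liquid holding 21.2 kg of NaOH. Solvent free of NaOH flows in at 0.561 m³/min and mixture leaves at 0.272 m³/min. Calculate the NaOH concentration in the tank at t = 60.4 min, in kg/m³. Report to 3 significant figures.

Let m(t) be the amount of NaOH. Volume: V(t) = V₀ + (Q_in − Q_out) t = 9.25 + 0.28900 t; V(60.4) = 26.706 m³.
Solute balance: dm/dt = 0 − Q_out C = −Q_out m/V(t).
dm/m = −Q_out dt/(V₀ + 0.28900 t); integrating gives ln(m/m₀) = −(Q_out/(Q_in−Q_out)) ln(V/V₀).
m = m₀ (V₀/V)^(Q_out/(Q_in−Q_out)) = 21.2 × (9.25/26.706)^(0.94118) = 7.8156 kg.
C = m/V = 7.8156/26.706 = 0.29266 kg/m³.

0.293 kg/m³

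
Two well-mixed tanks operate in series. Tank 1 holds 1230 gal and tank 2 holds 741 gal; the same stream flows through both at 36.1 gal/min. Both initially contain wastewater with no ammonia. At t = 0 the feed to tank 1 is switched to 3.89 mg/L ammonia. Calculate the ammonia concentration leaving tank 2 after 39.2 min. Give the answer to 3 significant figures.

Species balance on tank i: dCᵢ/dt = (Cᵢ₋₁ − Cᵢ)/τᵢ with τᵢ = Vᵢ/Q.
τ₁ = 1230/36.1 = 34.072 min; τ₂ = 741/36.1 = 20.526 min.
Tank 1: C₁ = C_in(1 − e^(−t/τ₁)). Tank 2 (τ₁ ≠ τ₂): C₂ = C_in[1 − (τ₁ e^(−t/τ₁) − τ₂ e^(−t/τ₂))/(τ₁ − τ₂)].
At t = 39.2: e^(−t/τ₁) = 0.31648, e^(−t/τ₂) = 0.14812.
C₂ = 3.89·[1 − (34.072·0.31648 − 20.526·0.14812)/(13.546)] = 3.89·0.42840 = 1.6665 mg/L.

1.67 mg/L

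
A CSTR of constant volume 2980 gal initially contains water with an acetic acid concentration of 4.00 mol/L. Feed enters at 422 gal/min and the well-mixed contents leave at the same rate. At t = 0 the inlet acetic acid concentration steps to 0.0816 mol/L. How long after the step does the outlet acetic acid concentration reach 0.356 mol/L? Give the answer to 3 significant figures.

18.8 min

Species balance: V dC/dt = Q(C_in − C) ⇒ τ = V/Q = 7.0616 min.
C(t) = C_in + (C₀ − C_in) e^(−t/τ). Set C = 0.356 and solve for t:
e^(−t/τ) = (C − C_in)/(C₀ − C_in) = (0.356 − 0.0816)/(4.00 − 0.0816) = 0.070029
t = −τ ln(…) = 7.0616 × 2.6589 = 18.776 min.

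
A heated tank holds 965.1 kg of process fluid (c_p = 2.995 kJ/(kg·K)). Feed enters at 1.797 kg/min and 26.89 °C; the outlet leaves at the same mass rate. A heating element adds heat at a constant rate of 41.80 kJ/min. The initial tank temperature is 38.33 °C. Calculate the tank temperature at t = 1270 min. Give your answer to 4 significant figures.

35.00 °C

Unsteady energy balance on the tank contents: M c_p dT/dt = ṁ c_p (T_in − T) + 41.80.
Rearrange: dT/dt = (T_ss − T)/τ with τ = M/ṁ = 537.062 min and T_ss = T_in + Q̇/(ṁ c_p) = 34.6566 °C.
T approaches T_ss exponentially: T(t) = T_ss + (T₀ − T_ss) e^(−t/τ).
T(1270) = 34.6566 + (3.67339)·e^(−1270/537.062) = 34.6566 + (3.67339)·0.0939757 = 35.0018 °C.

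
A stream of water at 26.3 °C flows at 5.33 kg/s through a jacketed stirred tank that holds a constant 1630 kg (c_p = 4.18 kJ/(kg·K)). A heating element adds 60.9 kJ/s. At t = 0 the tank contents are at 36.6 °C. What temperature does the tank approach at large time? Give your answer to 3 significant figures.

First-law balance (no shaft work): M c_p dT/dt = ṁ c_p (T_in − T) + 60.9.
At steady state dT/dt = 0 ⇒ T_ss = T_in + Q̇/(ṁ c_p) = 26.3 + 60.9/(5.33·4.18) = 29.033 °C.

29.0 °C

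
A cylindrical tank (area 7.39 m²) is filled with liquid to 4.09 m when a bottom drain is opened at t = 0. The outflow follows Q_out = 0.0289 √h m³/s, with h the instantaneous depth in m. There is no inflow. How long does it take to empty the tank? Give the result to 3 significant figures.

1030 s

With no inflow, A dh/dt = −0.0289 √h.
Separate and integrate: 2(√h − √h₀) = −(0.0289/A) t.
Tank is empty when √h = 0: t_empty = 2A√h₀/0.0289.
t_empty = 2·7.39·√4.09/0.0289 = 14.780·2.0224/0.0289 = 1034.3 s.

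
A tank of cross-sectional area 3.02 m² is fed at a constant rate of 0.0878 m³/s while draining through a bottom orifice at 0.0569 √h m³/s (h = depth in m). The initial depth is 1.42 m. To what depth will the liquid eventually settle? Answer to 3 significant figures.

Level balance: A dh/dt = 0.0878 − 0.0569 √h. Setting dh/dt = 0:
Q_in = 0.0569 √h_ss ⇒ √h_ss = 0.0878/0.0569 = 1.5431.
h_ss = 1.5431² = 2.3810 m. (Since h₀ = 1.42 m < h_ss, the level will rise toward this value.)

2.38 m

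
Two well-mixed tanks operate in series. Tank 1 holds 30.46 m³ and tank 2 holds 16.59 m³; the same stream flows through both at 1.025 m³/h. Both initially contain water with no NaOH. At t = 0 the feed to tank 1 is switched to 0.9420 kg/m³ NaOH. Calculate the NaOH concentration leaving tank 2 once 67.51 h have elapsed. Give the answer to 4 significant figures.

Each tank obeys Vᵢ dCᵢ/dt = Q(Cᵢ₋₁ − Cᵢ), so τᵢ = Vᵢ/Q.
τ₁ = 30.46/1.025 = 29.7171 h; τ₂ = 16.59/1.025 = 16.1854 h.
Solving the cascade with C₁(0)=C₂(0)=0 gives C₂(t) = C_in[1 − (τ₁ e^(−t/τ₁) − τ₂ e^(−t/τ₂))/(τ₁ − τ₂)].
At t = 67.51: e^(−t/τ₁) = 0.103131, e^(−t/τ₂) = 0.0154360.
C₂ = 0.9420·[1 − (29.7171·0.103131 − 16.1854·0.0154360)/(13.5317)] = 0.9420·0.791977 = 0.746042 kg/m³.

0.7460 kg/m³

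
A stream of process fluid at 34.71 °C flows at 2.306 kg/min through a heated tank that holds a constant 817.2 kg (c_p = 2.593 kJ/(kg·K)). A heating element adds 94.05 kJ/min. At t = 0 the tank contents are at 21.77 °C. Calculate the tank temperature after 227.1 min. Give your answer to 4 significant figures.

35.33 °C

M c_p dT/dt = ṁ c_p (T_in − T) + Q̇.
τ = M/ṁ = 354.380 min; T_ss = T_in + Q̇/(ṁ c_p) = 34.71 + 94.05/(2.306·2.593) = 50.4389 °C.
Solution: T(t) = T_ss + (T₀ − T_ss) e^(−t/τ).
T(227.1) = 50.4389 + (-28.6689)·e^(−227.1/354.380) = 50.4389 + (-28.6689)·0.526851 = 35.3346 °C.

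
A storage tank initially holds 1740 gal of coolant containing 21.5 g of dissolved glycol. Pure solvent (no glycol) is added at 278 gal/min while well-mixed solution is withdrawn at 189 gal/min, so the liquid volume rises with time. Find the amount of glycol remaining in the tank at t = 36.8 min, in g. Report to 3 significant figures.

Total volume: dV/dt = Q_in − Q_out = 89.000 gal/min, so V(t) = 1740 + 89.000 t and V(36.8) = 5015.2 gal.
No glycol enters, so dm/dt = −Q_out · (m/V).
dm/m = −Q_out dt/(V₀ + 89.000 t); integrating gives ln(m/m₀) = −(Q_out/(Q_in−Q_out)) ln(V/V₀).
m = m₀ (V₀/V)^(Q_out/(Q_in−Q_out)) = 21.5 × (1740/5015.2)^(2.1236) = 2.2706 g.

2.27 g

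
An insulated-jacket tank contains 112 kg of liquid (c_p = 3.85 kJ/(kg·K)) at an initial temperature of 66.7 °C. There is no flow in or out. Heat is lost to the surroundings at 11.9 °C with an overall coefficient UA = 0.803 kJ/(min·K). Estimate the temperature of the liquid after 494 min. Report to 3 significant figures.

33.7 °C

Unsteady energy balance on the tank contents: M c_p dT/dt = −UA(T − T_amb).
dT/dt = (T_ss − T)/τ with T_ss = T_amb = 11.900 °C, τ = M c_p/UA = 112·3.85/0.803 = 536.99 min.
Integrating: T(t) = T_ss + (T₀ − T_ss) e^(−t/τ).
T(494) = 11.900 + (54.800)·0.39854 = 33.740 °C.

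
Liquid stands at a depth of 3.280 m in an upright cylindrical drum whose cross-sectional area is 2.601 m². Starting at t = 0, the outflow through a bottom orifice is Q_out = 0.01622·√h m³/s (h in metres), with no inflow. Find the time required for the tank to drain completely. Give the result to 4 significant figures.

Unsteady balance on liquid volume: A dh/dt = −0.01622 √h.
This is separable: 2 d(√h)/dt = −0.01622/A, so √h = √h₀ − (0.01622/(2A)) t.
Tank is empty when √h = 0: t_empty = 2A√h₀/0.01622.
t_empty = 2·2.601·√3.280/0.01622 = 5.20200·1.81108/0.01622 = 580.840 s.

580.8 s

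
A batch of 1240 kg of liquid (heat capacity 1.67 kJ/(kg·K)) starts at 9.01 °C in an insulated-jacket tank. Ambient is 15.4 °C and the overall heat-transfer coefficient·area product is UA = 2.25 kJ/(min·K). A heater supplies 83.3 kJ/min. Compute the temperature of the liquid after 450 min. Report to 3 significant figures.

25.8 °C

Lumped-capacitance energy balance: M c_p dT/dt = UA(T_amb − T) + Q̇.
dT/dt = (T_ss − T)/τ with T_ss = T_amb + Q̇/UA = 15.4 + 83.3/2.25 = 52.422 °C, τ = M c_p/UA = 1240·1.67/2.25 = 920.36 min.
This is linear first-order; T(t) = T_ss + (T₀ − T_ss) e^(−t/τ).
T(450) = 52.422 + (-43.412)·0.61328 = 25.799 °C.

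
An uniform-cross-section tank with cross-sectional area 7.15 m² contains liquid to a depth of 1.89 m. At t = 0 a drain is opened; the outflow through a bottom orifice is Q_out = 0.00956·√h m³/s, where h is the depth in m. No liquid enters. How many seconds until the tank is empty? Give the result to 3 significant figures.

With no inflow, A dh/dt = −0.00956 √h.
This is separable: 2 d(√h)/dt = −0.00956/A, so √h = √h₀ − (0.00956/(2A)) t.
Set h = 0: 2√h₀ = (0.00956/A) t_empty ⇒ t_empty = 2A√h₀/0.00956.
t_empty = 2·7.15·√1.89/0.00956 = 14.300·1.3748/0.00956 = 2056.4 s.

2060 s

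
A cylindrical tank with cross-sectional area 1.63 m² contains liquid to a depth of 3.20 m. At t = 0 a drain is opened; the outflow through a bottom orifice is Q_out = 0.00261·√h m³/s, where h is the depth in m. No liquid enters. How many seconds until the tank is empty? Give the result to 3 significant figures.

2230 s

Unsteady balance on liquid volume: A dh/dt = −0.00261 √h.
This is separable: 2 d(√h)/dt = −0.00261/A, so √h = √h₀ − (0.00261/(2A)) t.
Set h = 0: 2√h₀ = (0.00261/A) t_empty ⇒ t_empty = 2A√h₀/0.00261.
t_empty = 2·1.63·√3.20/0.00261 = 3.2600·1.7889/0.00261 = 2234.4 s.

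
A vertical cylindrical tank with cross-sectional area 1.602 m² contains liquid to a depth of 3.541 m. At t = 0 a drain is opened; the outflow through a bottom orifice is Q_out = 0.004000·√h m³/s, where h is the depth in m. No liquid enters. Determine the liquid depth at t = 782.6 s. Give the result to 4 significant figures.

A dh/dt = −Q_out = −0.004000 √h.
∫ h^(−1/2) dh = −(0.004000/A) ∫ dt, giving 2√h = 2√h₀ − (0.004000/A) t.
√h = √3.541 − 0.004000·782.6/(2·1.602) = 1.88175 − 0.977029 = 0.904726.
h = 0.904726² = 0.818529 m.

0.8185 m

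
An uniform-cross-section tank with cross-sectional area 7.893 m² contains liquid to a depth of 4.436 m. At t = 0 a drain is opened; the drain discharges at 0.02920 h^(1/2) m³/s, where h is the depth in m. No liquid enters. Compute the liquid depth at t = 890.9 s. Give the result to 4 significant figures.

With no inflow, A dh/dt = −0.02920 √h.
Separate and integrate: 2(√h − √h₀) = −(0.02920/A) t.
√h = √4.436 − 0.02920·890.9/(2·7.893) = 2.10618 − 1.64793 = 0.458248.
h = 0.458248² = 0.209991 m.

0.2100 m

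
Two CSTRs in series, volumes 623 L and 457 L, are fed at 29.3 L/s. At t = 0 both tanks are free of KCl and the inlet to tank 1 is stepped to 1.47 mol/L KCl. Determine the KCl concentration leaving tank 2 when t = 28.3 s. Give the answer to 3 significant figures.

0.672 mol/L

Time constants: τᵢ = Vᵢ/Q for each well-mixed tank.
τ₁ = 623/29.3 = 21.263 s; τ₂ = 457/29.3 = 15.597 s.
Solving the cascade with C₁(0)=C₂(0)=0 gives C₂(t) = C_in[1 − (τ₁ e^(−t/τ₁) − τ₂ e^(−t/τ₂))/(τ₁ − τ₂)].
At t = 28.3: e^(−t/τ₁) = 0.26422, e^(−t/τ₂) = 0.16293.
C₂ = 1.47·[1 − (21.263·0.26422 − 15.597·0.16293)/(5.6655)] = 1.47·0.45692 = 0.67168 mol/L.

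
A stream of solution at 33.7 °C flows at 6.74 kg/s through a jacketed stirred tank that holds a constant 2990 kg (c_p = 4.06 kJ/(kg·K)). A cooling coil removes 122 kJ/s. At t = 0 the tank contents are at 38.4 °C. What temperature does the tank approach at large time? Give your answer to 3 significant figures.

29.2 °C

M c_p dT/dt = ṁ c_p (T_in − T) − Q̇.
At steady state dT/dt = 0 ⇒ T_ss = T_in − Q̇/(ṁ c_p) = 33.7 − 122/(6.74·4.06) = 29.242 °C.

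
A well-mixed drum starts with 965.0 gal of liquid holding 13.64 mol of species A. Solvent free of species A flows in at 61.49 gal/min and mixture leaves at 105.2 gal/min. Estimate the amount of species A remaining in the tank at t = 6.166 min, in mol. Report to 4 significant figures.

Total volume: dV/dt = Q_in − Q_out = -43.7100 gal/min, so V(t) = 965.0 − 43.7100 t and V(6.166) = 695.484 gal.
Species balance (pure solvent in): dm/dt = −Q_out · m/V(t).
Separate: dm/m = −Q_out dt/V(t) ⇒ ln(m/m₀) = −(Q_out/(Q_in−Q_out)) ln(V/V₀).
m = m₀ (V₀/V)^(Q_out/(Q_in−Q_out)) = 13.64 × (965.0/695.484)^(-2.40677) = 6.20119 mol.

6.201 mol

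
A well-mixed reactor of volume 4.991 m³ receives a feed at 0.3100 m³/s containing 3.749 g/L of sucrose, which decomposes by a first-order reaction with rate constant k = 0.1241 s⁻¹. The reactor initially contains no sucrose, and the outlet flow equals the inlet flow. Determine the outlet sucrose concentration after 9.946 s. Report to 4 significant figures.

V dC/dt = Q(C_in − C) − k V C.
This is linear with rate a = Q/V + k = 0.186212 s⁻¹.
C_ss = Q C_in/(Q + kV) = 1.25050 g/L; C(t) = C_ss + (C₀ − C_ss) e^(−a t).
C(9.946) = 1.25050 + (-1.25050)·e^(−0.186212·9.946) = 1.25050 + (-1.25050)·0.156913 = 1.05428 g/L.

1.054 g/L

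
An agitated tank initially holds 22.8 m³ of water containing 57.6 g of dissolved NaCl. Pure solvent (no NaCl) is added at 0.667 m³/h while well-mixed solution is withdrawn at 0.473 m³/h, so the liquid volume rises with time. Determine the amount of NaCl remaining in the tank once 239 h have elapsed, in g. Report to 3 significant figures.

3.85 g

Total volume: dV/dt = Q_in − Q_out = 0.19400 m³/h, so V(t) = 22.8 + 0.19400 t and V(239) = 69.166 m³.
Solute balance: dm/dt = 0 − Q_out C = −Q_out m/V(t).
Separate: dm/m = −Q_out dt/V(t) ⇒ ln(m/m₀) = −(Q_out/(Q_in−Q_out)) ln(V/V₀).
m = m₀ (V₀/V)^(Q_out/(Q_in−Q_out)) = 57.6 × (22.8/69.166)^(2.4381) = 3.8489 g.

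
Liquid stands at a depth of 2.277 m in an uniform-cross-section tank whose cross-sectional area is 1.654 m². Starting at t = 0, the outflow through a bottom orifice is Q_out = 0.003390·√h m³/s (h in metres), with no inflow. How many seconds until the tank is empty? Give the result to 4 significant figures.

1472 s

With no inflow, A dh/dt = −0.003390 √h.
This is separable: 2 d(√h)/dt = −0.003390/A, so √h = √h₀ − (0.003390/(2A)) t.
Set h = 0: 2√h₀ = (0.003390/A) t_empty ⇒ t_empty = 2A√h₀/0.003390.
t_empty = 2·1.654·√2.277/0.003390 = 3.30800·1.50897/0.003390 = 1472.47 s.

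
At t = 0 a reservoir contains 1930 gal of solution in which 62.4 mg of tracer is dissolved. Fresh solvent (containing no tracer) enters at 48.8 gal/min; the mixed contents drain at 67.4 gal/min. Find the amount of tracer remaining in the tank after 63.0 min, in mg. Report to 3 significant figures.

Let m(t) be the amount of tracer. Volume: V(t) = V₀ + (Q_in − Q_out) t = 1930 − 18.600 t; V(63.0) = 758.20 gal.
No tracer enters, so dm/dt = −Q_out · (m/V).
Separate: dm/m = −Q_out dt/V(t) ⇒ ln(m/m₀) = −(Q_out/(Q_in−Q_out)) ln(V/V₀).
m = m₀ (V₀/V)^(Q_out/(Q_in−Q_out)) = 62.4 × (1930/758.20)^(-3.6237) = 2.1125 mg.

2.11 mg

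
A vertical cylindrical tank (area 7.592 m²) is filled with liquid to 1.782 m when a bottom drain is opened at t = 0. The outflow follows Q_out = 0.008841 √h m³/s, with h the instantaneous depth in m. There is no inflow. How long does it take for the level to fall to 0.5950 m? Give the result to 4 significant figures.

With no inflow, A dh/dt = −0.008841 √h.
This is separable: 2 d(√h)/dt = −0.008841/A, so √h = √h₀ − (0.008841/(2A)) t.
t = 2A(√h₀ − √h)/0.008841 = 2·7.592·(√1.782 − √0.5950)/0.008841
  = 15.1840 × (1.33492 − 0.771362) / 0.008841 = 967.876 s.

967.9 s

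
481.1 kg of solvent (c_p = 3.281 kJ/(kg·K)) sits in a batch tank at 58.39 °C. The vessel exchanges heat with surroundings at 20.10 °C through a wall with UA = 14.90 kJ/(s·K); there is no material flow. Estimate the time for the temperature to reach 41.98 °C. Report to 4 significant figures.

59.29 s

M c_p dT/dt = −UA(T − T_amb).
τ = M c_p/UA = 105.939 s; T_ss = T_amb = 20.1000 °C.
T(t) = T_ss + (T₀ − T_ss)e^(−t/τ); set T = 41.98:
t = −τ ln[(T − T_ss)/(T₀ − T_ss)] = −105.939 · ln(0.571429) = 59.2851 s.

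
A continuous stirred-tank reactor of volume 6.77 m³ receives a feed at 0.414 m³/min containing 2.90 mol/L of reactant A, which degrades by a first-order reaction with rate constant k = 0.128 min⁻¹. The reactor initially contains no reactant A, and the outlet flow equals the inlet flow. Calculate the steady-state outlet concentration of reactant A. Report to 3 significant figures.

0.938 mol/L

Species balance: V dC/dt = Q C_in − Q C − k V C.
Steady state (dC/dt = 0): C_ss = Q C_in/(Q + kV) = C_in/(1 + kV/Q).
C_ss = 0.414·2.90/(0.414 + 0.128·6.77) = 1.2006/1.2806 = 0.93756 mol/L.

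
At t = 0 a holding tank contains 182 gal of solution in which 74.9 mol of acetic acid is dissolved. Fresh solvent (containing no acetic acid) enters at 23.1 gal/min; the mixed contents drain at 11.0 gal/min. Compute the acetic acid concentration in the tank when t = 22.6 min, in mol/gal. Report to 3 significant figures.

Let m(t) be the amount of acetic acid. Volume: V(t) = V₀ + (Q_in − Q_out) t = 182 + 12.100 t; V(22.6) = 455.46 gal.
No acetic acid enters, so dm/dt = −Q_out · (m/V).
Separate: dm/m = −Q_out dt/V(t) ⇒ ln(m/m₀) = −(Q_out/(Q_in−Q_out)) ln(V/V₀).
m = m₀ (V₀/V)^(Q_out/(Q_in−Q_out)) = 74.9 × (182/455.46)^(0.90909) = 32.533 mol.
C = m/V = 32.533/455.46 = 0.071428 mol/gal.

0.0714 mol/gal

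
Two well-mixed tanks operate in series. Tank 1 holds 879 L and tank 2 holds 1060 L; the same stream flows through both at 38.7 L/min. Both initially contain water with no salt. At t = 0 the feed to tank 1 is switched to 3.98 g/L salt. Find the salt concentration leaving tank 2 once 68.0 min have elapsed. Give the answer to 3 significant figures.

3.00 g/L

Each tank obeys Vᵢ dCᵢ/dt = Q(Cᵢ₋₁ − Cᵢ), so τᵢ = Vᵢ/Q.
τ₁ = 879/38.7 = 22.713 min; τ₂ = 1060/38.7 = 27.390 min.
Solving the cascade with C₁(0)=C₂(0)=0 gives C₂(t) = C_in[1 − (τ₁ e^(−t/τ₁) − τ₂ e^(−t/τ₂))/(τ₁ − τ₂)].
At t = 68.0: e^(−t/τ₁) = 0.050094, e^(−t/τ₂) = 0.083522.
C₂ = 3.98·[1 − (22.713·0.050094 − 27.390·0.083522)/(-4.6770)] = 3.98·0.75414 = 3.0015 g/L.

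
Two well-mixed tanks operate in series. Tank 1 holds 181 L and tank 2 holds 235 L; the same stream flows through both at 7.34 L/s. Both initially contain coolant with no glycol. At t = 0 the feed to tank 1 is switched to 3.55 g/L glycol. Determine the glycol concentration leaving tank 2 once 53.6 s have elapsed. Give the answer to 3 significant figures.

2.01 g/L

Time constants: τᵢ = Vᵢ/Q for each well-mixed tank.
τ₁ = 181/7.34 = 24.659 s; τ₂ = 235/7.34 = 32.016 s.
Tank 1: C₁ = C_in(1 − e^(−t/τ₁)). Tank 2 (τ₁ ≠ τ₂): C₂ = C_in[1 − (τ₁ e^(−t/τ₁) − τ₂ e^(−t/τ₂))/(τ₁ − τ₂)].
At t = 53.6: e^(−t/τ₁) = 0.11377, e^(−t/τ₂) = 0.18747.
C₂ = 3.55·[1 − (24.659·0.11377 − 32.016·0.18747)/(-7.3569)] = 3.55·0.56549 = 2.0075 g/L.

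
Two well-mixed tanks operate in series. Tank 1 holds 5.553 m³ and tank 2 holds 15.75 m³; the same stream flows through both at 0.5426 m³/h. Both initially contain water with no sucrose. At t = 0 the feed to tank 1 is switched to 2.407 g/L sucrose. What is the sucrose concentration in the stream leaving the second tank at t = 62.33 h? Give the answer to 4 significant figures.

Each tank obeys Vᵢ dCᵢ/dt = Q(Cᵢ₋₁ − Cᵢ), so τᵢ = Vᵢ/Q.
τ₁ = 5.553/0.5426 = 10.2341 h; τ₂ = 15.75/0.5426 = 29.0269 h.
Solving the cascade with C₁(0)=C₂(0)=0 gives C₂(t) = C_in[1 − (τ₁ e^(−t/τ₁) − τ₂ e^(−t/τ₂))/(τ₁ − τ₂)].
At t = 62.33: e^(−t/τ₁) = 0.00226439, e^(−t/τ₂) = 0.116797.
C₂ = 2.407·[1 − (10.2341·0.00226439 − 29.0269·0.116797)/(-18.7928)] = 2.407·0.820832 = 1.97574 g/L.

1.976 g/L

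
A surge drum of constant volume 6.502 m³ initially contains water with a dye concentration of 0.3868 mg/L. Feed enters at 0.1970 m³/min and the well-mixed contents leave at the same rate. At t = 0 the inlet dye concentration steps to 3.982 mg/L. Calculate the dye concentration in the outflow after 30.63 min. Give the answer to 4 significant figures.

2.561 mg/L

Unsteady species balance (constant V, well mixed): V dC/dt = Q(C_in − C).
Time constant τ = V/Q = 6.502/0.1970 = 33.0051 min.
This is linear first-order; C(t) = C_in + (C₀ − C_in) e^(−t/τ).
C(30.63) = 3.982 + (0.3868 − 3.982)·e^(−30.63/33.0051) = 3.982 + (-3.59520)·0.395328 = 2.56072 mg/L.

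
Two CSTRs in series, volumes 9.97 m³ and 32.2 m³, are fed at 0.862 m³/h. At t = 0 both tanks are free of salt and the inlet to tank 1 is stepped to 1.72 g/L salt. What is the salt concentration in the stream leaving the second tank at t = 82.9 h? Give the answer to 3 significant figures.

Time constants: τᵢ = Vᵢ/Q for each well-mixed tank.
τ₁ = 9.97/0.862 = 11.566 h; τ₂ = 32.2/0.862 = 37.355 h.
Tank 1: C₁ = C_in(1 − e^(−t/τ₁)). Tank 2 (τ₁ ≠ τ₂): C₂ = C_in[1 − (τ₁ e^(−t/τ₁) − τ₂ e^(−t/τ₂))/(τ₁ − τ₂)].
At t = 82.9: e^(−t/τ₁) = 0.00077126, e^(−t/τ₂) = 0.10869.
C₂ = 1.72·[1 − (11.566·0.00077126 − 37.355·0.10869)/(-25.789)] = 1.72·0.84291 = 1.4498 g/L.

1.45 g/L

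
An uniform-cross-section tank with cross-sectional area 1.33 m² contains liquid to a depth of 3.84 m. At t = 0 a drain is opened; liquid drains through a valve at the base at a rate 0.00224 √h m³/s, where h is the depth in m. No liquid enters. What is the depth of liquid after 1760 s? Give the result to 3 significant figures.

0.228 m

Volume balance on the tank: A dh/dt = −0.00224 √h.
∫ h^(−1/2) dh = −(0.00224/A) ∫ dt, giving 2√h = 2√h₀ − (0.00224/A) t.
√h = √3.84 − 0.00224·1760/(2·1.33) = 1.9596 − 1.4821 = 0.47749.
h = 0.47749² = 0.22799 m.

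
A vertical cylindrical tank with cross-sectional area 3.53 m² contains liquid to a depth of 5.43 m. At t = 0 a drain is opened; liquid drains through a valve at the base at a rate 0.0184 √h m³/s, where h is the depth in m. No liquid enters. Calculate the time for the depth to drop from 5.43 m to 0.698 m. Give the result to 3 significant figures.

574 s

With no inflow, A dh/dt = −0.0184 √h.
Separate and integrate: 2(√h − √h₀) = −(0.0184/A) t.
t = 2A(√h₀ − √h)/0.0184 = 2·3.53·(√5.43 − √0.698)/0.0184
  = 7.0600 × (2.3302 − 0.83546) / 0.0184 = 573.54 s.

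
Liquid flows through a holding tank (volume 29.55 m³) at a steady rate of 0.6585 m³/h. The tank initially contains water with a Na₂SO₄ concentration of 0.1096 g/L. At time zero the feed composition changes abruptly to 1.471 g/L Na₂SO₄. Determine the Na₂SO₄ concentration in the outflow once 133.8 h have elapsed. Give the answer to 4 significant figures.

1.402 g/L

Accumulation = in − out for the solute gives V dC/dt = Q(C_in − C).
Rewrite as dC/dt + C/τ = C_in/τ, τ = V/Q = 44.8747 h.
Integrating: C(t) = C_in + (C₀ − C_in) e^(−t/τ).
C(133.8) = 1.471 + (0.1096 − 1.471)·e^(−133.8/44.8747) = 1.471 + (-1.36140)·0.0507099 = 1.40196 g/L.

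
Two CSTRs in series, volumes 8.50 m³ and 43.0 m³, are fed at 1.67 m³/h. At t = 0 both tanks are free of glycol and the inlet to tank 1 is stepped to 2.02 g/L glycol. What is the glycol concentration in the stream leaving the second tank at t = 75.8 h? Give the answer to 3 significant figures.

1.89 g/L

Species balance on tank i: dCᵢ/dt = (Cᵢ₋₁ − Cᵢ)/τᵢ with τᵢ = Vᵢ/Q.
τ₁ = 8.50/1.67 = 5.0898 h; τ₂ = 43.0/1.67 = 25.749 h.
Tank 1: C₁ = C_in(1 − e^(−t/τ₁)). Tank 2 (τ₁ ≠ τ₂): C₂ = C_in[1 − (τ₁ e^(−t/τ₁) − τ₂ e^(−t/τ₂))/(τ₁ − τ₂)].
At t = 75.8: e^(−t/τ₁) = 3.4063e-07, e^(−t/τ₂) = 0.052662.
C₂ = 2.02·[1 − (5.0898·3.4063e-07 − 25.749·0.052662)/(-20.659)] = 2.02·0.93436 = 1.8874 g/L.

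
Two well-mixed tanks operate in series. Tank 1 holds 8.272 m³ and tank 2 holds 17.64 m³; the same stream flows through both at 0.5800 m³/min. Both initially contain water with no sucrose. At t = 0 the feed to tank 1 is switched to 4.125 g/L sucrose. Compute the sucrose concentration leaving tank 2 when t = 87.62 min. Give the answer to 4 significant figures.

3.697 g/L

Each tank obeys Vᵢ dCᵢ/dt = Q(Cᵢ₋₁ − Cᵢ), so τᵢ = Vᵢ/Q.
τ₁ = 8.272/0.5800 = 14.2621 min; τ₂ = 17.64/0.5800 = 30.4138 min.
Solving the cascade with C₁(0)=C₂(0)=0 gives C₂(t) = C_in[1 − (τ₁ e^(−t/τ₁) − τ₂ e^(−t/τ₂))/(τ₁ − τ₂)].
At t = 87.62: e^(−t/τ₁) = 0.00214725, e^(−t/τ₂) = 0.0560826.
C₂ = 4.125·[1 − (14.2621·0.00214725 − 30.4138·0.0560826)/(-16.1517)] = 4.125·0.896292 = 3.69721 g/L.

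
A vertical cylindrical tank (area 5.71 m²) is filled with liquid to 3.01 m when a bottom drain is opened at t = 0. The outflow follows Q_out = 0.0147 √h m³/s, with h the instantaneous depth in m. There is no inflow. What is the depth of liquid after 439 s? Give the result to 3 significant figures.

1.37 m

With no inflow, A dh/dt = −0.0147 √h.
This is separable: 2 d(√h)/dt = −0.0147/A, so √h = √h₀ − (0.0147/(2A)) t.
√h = √3.01 − 0.0147·439/(2·5.71) = 1.7349 − 0.56509 = 1.1698.
h = 1.1698² = 1.3685 m.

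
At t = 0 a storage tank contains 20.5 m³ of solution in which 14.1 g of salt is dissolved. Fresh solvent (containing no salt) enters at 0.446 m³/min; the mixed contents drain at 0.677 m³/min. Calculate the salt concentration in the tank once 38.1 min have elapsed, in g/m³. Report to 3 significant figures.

Total volume: dV/dt = Q_in − Q_out = -0.23100 m³/min, so V(t) = 20.5 − 0.23100 t and V(38.1) = 11.699 m³.
No salt enters, so dm/dt = −Q_out · (m/V).
dm/m = −Q_out dt/(V₀ − 0.23100 t); integrating gives ln(m/m₀) = −(Q_out/(Q_in−Q_out)) ln(V/V₀).
m = m₀ (V₀/V)^(Q_out/(Q_in−Q_out)) = 14.1 × (20.5/11.699)^(-2.9307) = 2.7244 g.
C = m/V = 2.7244/11.699 = 0.23287 g/m³.

0.233 g/m³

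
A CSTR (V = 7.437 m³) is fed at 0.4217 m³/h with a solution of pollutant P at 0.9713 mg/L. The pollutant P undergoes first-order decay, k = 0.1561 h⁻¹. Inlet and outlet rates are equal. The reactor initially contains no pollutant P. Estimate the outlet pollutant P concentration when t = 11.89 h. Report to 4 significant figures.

Accumulation = in − out − consumed: V dC/dt = Q C_in − Q C − k V C.
This is linear with rate a = Q/V + k = 0.212803 h⁻¹.
C_ss = Q C_in/(Q + kV) = 0.258810 mg/L; C(t) = C_ss + (C₀ − C_ss) e^(−a t).
C(11.89) = 0.258810 + (-0.258810)·e^(−0.212803·11.89) = 0.258810 + (-0.258810)·0.0796409 = 0.238198 mg/L.

0.2382 mg/L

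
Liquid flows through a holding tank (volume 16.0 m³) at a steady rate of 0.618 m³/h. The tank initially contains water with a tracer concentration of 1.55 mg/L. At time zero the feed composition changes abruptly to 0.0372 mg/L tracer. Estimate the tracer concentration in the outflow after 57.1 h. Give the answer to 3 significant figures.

Unsteady species balance (constant V, well mixed): V dC/dt = Q(C_in − C).
Rewrite as dC/dt + C/τ = C_in/τ, τ = V/Q = 25.890 h.
C approaches C_in exponentially: C(t) = C_in + (C₀ − C_in) e^(−t/τ).
C(57.1) = 0.0372 + (1.55 − 0.0372)·e^(−57.1/25.890) = 0.0372 + (1.5128)·0.11020 = 0.20391 mg/L.

0.204 mg/L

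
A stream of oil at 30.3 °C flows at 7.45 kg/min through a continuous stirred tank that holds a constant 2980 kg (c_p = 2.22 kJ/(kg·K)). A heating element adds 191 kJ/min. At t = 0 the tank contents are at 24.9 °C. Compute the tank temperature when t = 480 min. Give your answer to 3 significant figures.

36.7 °C

Energy balance: M c_p dT/dt = ṁ c_p (T_in − T) + 191.
Rearrange: dT/dt = (T_ss − T)/τ with τ = M/ṁ = 400.00 min and T_ss = T_in + Q̇/(ṁ c_p) = 41.848 °C.
Integrating: T(t) = T_ss + (T₀ − T_ss) e^(−t/τ).
T(480) = 41.848 + (-16.948)·e^(−480/400.00) = 41.848 + (-16.948)·0.30119 = 36.744 °C.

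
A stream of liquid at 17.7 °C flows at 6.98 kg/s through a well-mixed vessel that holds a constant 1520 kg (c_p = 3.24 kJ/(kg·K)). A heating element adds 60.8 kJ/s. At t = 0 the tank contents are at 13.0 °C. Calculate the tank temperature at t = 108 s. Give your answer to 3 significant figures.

Heat balance on the well-mixed liquid: M c_p dT/dt = ṁ c_p (T_in − T) + 60.8.
Rearrange: dT/dt = (T_ss − T)/τ with τ = M/ṁ = 217.77 s and T_ss = T_in + Q̇/(ṁ c_p) = 20.388 °C.
T approaches T_ss exponentially: T(t) = T_ss + (T₀ − T_ss) e^(−t/τ).
T(108) = 20.388 + (-7.3885)·e^(−108/217.77) = 20.388 + (-7.3885)·0.60899 = 15.889 °C.

15.9 °C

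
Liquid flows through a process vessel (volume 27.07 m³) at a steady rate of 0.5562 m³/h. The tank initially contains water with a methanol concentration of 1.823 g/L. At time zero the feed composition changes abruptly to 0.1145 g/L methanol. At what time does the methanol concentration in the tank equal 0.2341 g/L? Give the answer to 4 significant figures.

129.4 h

Species balance: V dC/dt = Q(C_in − C) ⇒ τ = V/Q = 48.6695 h.
C(t) = C_in + (C₀ − C_in) e^(−t/τ). Set C = 0.2341 and solve for t:
e^(−t/τ) = (C − C_in)/(C₀ − C_in) = (0.2341 − 0.1145)/(1.823 − 0.1145) = 0.0700029
t = −τ ln(…) = 48.6695 × 2.65922 = 129.423 h.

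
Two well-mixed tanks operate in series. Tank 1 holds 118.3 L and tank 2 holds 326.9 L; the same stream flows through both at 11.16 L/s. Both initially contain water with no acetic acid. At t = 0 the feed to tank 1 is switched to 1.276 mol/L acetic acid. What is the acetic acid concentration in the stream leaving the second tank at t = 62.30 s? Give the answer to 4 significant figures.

1.040 mol/L

Species balance on tank i: dCᵢ/dt = (Cᵢ₋₁ − Cᵢ)/τᵢ with τᵢ = Vᵢ/Q.
τ₁ = 118.3/11.16 = 10.6004 s; τ₂ = 326.9/11.16 = 29.2921 s.
Tank 1: C₁ = C_in(1 − e^(−t/τ₁)). Tank 2 (τ₁ ≠ τ₂): C₂ = C_in[1 − (τ₁ e^(−t/τ₁) − τ₂ e^(−t/τ₂))/(τ₁ − τ₂)].
At t = 62.30: e^(−t/τ₁) = 0.00280273, e^(−t/τ₂) = 0.119212.
C₂ = 1.276·[1 − (10.6004·0.00280273 − 29.2921·0.119212)/(-18.6918)] = 1.276·0.814771 = 1.03965 mol/L.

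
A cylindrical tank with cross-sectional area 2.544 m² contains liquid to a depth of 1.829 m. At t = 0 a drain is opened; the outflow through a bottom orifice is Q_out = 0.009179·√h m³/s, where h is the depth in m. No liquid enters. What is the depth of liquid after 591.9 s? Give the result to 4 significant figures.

0.08099 m

With no inflow, A dh/dt = −0.009179 √h.
Separate and integrate: 2(√h − √h₀) = −(0.009179/A) t.
√h = √1.829 − 0.009179·591.9/(2·2.544) = 1.35241 − 1.06782 = 0.284589.
h = 0.284589² = 0.0809908 m.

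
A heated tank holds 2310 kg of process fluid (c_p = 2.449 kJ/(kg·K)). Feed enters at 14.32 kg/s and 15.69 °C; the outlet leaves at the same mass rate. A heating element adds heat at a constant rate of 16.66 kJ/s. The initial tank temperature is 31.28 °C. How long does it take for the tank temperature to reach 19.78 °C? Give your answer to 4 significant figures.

Energy balance: M c_p dT/dt = ṁ c_p (T_in − T) + 16.66.
τ = M/ṁ = 161.313 s; T_ss = T_in + Q̇/(ṁ c_p) = 16.1651 °C.
T(t) = T_ss + (T₀ − T_ss) e^(−t/τ). Set T = 19.78:
e^(−t/τ) = (19.78 − 16.1651)/(31.28 − 16.1651) = 0.239164
t = −161.313 · ln(0.239164) = 230.775 s.

230.8 s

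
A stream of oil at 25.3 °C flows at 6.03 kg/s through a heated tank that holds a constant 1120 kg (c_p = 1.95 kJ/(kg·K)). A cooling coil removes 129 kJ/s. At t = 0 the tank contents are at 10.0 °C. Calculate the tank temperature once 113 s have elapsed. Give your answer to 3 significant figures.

Unsteady energy balance on the tank contents: M c_p dT/dt = ṁ c_p (T_in − T) − 129.
τ = M/ṁ = 185.74 s; T_ss = T_in − Q̇/(ṁ c_p) = 25.3 − 129/(6.03·1.95) = 14.329 °C.
This is linear first-order; T(t) = T_ss + (T₀ − T_ss) e^(−t/τ).
T(113) = 14.329 + (-4.3292)·e^(−113/185.74) = 14.329 + (-4.3292)·0.54423 = 11.973 °C.

12.0 °C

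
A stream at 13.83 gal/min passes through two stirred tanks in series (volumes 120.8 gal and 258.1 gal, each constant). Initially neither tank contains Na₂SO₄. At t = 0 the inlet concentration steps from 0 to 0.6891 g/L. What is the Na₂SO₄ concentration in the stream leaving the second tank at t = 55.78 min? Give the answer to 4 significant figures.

Species balance on tank i: dCᵢ/dt = (Cᵢ₋₁ − Cᵢ)/τᵢ with τᵢ = Vᵢ/Q.
τ₁ = 120.8/13.83 = 8.73463 min; τ₂ = 258.1/13.83 = 18.6623 min.
Solving the cascade with C₁(0)=C₂(0)=0 gives C₂(t) = C_in[1 − (τ₁ e^(−t/τ₁) − τ₂ e^(−t/τ₂))/(τ₁ − τ₂)].
At t = 55.78: e^(−t/τ₁) = 0.00168486, e^(−t/τ₂) = 0.0503423.
C₂ = 0.6891·[1 − (8.73463·0.00168486 − 18.6623·0.0503423)/(-9.92769)] = 0.6891·0.906848 = 0.624909 g/L.

0.6249 g/L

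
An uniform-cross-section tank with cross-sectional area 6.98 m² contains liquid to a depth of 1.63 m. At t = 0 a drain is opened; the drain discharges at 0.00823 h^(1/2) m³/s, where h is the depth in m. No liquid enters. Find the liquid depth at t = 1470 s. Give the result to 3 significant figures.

0.168 m

With no inflow, A dh/dt = −0.00823 √h.
This is separable: 2 d(√h)/dt = −0.00823/A, so √h = √h₀ − (0.00823/(2A)) t.
√h = √1.63 − 0.00823·1470/(2·6.98) = 1.2767 − 0.86663 = 0.41009.
h = 0.41009² = 0.16817 m.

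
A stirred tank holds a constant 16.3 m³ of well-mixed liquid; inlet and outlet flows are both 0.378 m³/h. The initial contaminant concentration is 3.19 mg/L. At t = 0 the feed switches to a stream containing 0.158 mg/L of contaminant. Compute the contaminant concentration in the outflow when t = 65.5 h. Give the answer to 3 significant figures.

Transient balance on the dissolved component: V dC/dt = Q(C_in − C).
So dC/dt = (C_in − C)/τ with τ = V/Q = 16.3/0.378 = 43.122 h.
Solution: C(t) = C_in + (C₀ − C_in) e^(−t/τ).
C(65.5) = 0.158 + (3.19 − 0.158)·e^(−65.5/43.122) = 0.158 + (3.0320)·0.21894 = 0.82183 mg/L.

0.822 mg/L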